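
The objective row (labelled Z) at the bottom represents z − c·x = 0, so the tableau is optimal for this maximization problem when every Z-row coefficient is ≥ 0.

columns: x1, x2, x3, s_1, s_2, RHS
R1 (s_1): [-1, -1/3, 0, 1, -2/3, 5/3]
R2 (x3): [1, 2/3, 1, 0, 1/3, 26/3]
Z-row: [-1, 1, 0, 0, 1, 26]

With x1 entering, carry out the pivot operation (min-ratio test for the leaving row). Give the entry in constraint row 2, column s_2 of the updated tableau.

1/3

Ratio test on column x1 — row 1: entry -1 ≤ 0; row 2: (26/3)/1 = 26/3. Minimum is 26/3 at row 2 (x3 leaves); pivot element 1.
Divide row 2 by 1; eliminate column x1 from the other rows.
In the new row 2, the s_2 entry is the old entry divided by the pivot: (1/3)/1 = 1/3.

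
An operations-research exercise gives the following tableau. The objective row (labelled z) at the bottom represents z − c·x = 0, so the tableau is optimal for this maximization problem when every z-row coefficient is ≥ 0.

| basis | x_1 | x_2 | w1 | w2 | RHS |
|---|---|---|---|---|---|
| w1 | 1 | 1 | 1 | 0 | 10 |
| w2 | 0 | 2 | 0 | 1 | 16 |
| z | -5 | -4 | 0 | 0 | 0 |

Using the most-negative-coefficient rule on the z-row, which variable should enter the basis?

x_1

Negative z-row entries: x_1: -5, x_2: -4.
The most negative is -5 in column x_1, so x_1 enters.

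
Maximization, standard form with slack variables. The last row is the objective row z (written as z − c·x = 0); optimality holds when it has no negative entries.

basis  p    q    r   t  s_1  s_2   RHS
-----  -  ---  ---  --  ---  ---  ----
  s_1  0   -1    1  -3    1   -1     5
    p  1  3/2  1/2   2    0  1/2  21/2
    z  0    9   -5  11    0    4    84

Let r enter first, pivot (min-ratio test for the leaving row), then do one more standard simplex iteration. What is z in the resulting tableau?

Ratio test on column r — row 1: 5/1 = 5; row 2: (21/2)/(1/2) = 21. Minimum is 5 at row 1 (s_1 leaves); pivot element 1.
Pivot on row 1; the z-row RHS becomes 84 − (-5)·5 = 109.
Next entering variable (most negative z-row entry -4): t.
Ratio test on column t — row 1: entry -3 ≤ 0; row 2: 8/(7/2) = 16/7. Minimum is 16/7 at row 2 (p leaves); pivot element 7/2.
After the second pivot the z-row RHS is 109 − (-4)·(16/7) = 827/7.

827/7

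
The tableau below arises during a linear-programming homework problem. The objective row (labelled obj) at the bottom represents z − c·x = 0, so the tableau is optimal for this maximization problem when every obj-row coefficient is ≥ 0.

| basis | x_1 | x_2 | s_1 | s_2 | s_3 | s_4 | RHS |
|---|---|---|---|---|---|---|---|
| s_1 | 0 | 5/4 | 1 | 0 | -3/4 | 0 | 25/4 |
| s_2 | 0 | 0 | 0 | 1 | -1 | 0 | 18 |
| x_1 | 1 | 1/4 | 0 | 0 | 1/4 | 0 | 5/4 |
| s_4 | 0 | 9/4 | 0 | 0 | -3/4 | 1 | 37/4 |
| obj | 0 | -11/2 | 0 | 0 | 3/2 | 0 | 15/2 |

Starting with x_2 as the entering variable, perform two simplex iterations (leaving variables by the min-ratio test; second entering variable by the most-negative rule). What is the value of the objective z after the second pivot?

91/3

Ratio test on column x_2 — row 1: (25/4)/(5/4) = 5; row 2: entry 0 ≤ 0; row 3: (5/4)/(1/4) = 5; row 4: (37/4)/(9/4) = 37/9. Minimum is 37/9 at row 4 (s_4 leaves); pivot element 9/4.
Pivot on row 4; the obj-row RHS becomes 15/2 − (-11/2)·(37/9) = 271/9.
Next entering variable (most negative obj-row entry -1/3): s_3.
Ratio test on column s_3 — row 1: entry -1/3 ≤ 0; row 2: entry -1 ≤ 0; row 3: (2/9)/(1/3) = 2/3; row 4: entry -1/3 ≤ 0. Minimum is 2/3 at row 3 (x_1 leaves); pivot element 1/3.
After the second pivot the obj-row RHS is 271/9 − (-1/3)·(2/3) = 91/3.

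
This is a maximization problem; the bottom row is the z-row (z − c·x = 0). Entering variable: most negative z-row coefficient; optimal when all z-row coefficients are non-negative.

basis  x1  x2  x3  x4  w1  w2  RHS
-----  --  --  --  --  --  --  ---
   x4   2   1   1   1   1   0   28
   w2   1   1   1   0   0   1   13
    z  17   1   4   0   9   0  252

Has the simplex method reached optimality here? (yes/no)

yes

Every z-row coefficient is ≥ 0, so the tableau is optimal.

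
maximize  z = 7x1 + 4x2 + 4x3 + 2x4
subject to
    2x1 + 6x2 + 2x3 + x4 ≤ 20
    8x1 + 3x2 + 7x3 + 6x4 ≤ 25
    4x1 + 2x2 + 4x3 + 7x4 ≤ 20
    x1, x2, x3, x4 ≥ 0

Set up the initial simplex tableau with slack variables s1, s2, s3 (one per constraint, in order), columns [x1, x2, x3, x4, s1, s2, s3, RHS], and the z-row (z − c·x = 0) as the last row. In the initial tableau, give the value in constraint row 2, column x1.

8

Constraint 2 has coefficient 8 on x1.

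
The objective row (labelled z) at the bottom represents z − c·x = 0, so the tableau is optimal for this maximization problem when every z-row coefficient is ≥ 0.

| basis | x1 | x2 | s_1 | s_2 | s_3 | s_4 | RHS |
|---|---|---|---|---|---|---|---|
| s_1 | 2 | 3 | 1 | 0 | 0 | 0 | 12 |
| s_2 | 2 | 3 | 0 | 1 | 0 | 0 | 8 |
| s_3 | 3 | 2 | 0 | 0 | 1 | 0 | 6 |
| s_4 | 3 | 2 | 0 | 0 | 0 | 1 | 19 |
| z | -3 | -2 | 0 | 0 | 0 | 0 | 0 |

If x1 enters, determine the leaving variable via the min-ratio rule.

s_3

Column x1 entries and ratios — s_1: 12/2 = 6; s_2: 8/2 = 4; s_3: 6/3 = 2; s_4: 19/3 = 19/3.
Smallest ratio is 2 in the row of s_3, so s_3 leaves.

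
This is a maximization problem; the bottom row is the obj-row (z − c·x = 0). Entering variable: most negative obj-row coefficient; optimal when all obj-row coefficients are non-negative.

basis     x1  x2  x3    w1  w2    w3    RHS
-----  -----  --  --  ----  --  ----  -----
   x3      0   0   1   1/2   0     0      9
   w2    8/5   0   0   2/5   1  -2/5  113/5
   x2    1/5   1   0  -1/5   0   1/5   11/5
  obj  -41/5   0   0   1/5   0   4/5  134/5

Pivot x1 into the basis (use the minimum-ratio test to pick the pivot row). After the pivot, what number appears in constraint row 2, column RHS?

Ratio test on column x1 — row 1: entry 0 ≤ 0; row 2: (113/5)/(8/5) = 113/8; row 3: (11/5)/(1/5) = 11. Minimum is 11 at row 3 (x2 leaves); pivot element 1/5.
Divide row 3 by 1/5; eliminate column x1 from the other rows.
Row 2 update in column RHS: 113/5 − (8/5)·11 = 5.

5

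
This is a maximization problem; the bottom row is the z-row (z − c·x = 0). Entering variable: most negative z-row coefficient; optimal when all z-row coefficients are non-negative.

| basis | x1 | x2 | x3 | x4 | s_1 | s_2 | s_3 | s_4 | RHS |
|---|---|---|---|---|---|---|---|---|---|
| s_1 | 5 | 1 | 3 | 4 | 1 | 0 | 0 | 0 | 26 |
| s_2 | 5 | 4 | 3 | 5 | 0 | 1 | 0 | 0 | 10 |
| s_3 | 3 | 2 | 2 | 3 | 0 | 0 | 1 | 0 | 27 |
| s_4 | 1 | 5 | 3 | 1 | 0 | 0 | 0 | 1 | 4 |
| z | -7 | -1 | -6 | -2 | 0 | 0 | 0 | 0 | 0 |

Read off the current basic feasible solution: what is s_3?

s_3 is basic (row 3); its value is the RHS of that row, 27.

27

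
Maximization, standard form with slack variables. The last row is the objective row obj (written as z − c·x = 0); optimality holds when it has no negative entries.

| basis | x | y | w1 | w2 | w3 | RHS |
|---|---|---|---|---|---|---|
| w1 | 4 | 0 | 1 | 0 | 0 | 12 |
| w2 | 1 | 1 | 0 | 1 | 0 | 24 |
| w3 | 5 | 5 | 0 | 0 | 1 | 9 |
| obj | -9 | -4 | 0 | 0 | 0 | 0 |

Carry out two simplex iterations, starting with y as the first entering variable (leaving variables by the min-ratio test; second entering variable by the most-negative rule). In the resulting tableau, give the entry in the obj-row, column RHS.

81/5

Ratio test on column y — row 1: entry 0 ≤ 0; row 2: 24/1 = 24; row 3: 9/5 = 9/5. Minimum is 9/5 at row 3 (w3 leaves); pivot element 5.
Divide row 3 by 5; eliminate column y from the other rows.
Second iteration: most negative obj-row entry is -5 in column x, so x enters.
Ratio test on column x — row 1: 12/4 = 3; row 2: entry 0 ≤ 0; row 3: (9/5)/1 = 9/5. Minimum is 9/5 at row 3 (y leaves); pivot element 1.
Divide row 3 by 1; eliminate column x from the other rows.
After both pivots, the entry at the obj-row, column RHS is 81/5.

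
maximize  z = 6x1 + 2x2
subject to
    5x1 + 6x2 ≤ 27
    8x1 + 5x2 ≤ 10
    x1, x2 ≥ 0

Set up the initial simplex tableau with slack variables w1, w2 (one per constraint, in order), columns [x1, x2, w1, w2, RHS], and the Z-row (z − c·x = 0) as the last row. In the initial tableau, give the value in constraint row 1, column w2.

Slack w2 belongs to constraint 2; its column is the unit vector e_2, so the entry in row 1 is 0.

0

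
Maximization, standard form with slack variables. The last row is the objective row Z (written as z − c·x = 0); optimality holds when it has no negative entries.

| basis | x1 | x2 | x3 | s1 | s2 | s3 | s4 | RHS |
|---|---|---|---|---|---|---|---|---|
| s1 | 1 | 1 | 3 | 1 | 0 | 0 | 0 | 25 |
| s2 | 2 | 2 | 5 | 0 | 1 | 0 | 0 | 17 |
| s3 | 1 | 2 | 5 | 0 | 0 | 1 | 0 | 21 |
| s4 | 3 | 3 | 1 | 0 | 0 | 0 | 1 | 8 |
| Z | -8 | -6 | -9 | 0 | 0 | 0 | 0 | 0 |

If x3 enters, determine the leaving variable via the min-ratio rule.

s2

Column x3 entries and ratios — s1: 25/3 = 25/3; s2: 17/5 = 17/5; s3: 21/5 = 21/5; s4: 8/1 = 8.
Smallest ratio is 17/5 in the row of s2, so s2 leaves.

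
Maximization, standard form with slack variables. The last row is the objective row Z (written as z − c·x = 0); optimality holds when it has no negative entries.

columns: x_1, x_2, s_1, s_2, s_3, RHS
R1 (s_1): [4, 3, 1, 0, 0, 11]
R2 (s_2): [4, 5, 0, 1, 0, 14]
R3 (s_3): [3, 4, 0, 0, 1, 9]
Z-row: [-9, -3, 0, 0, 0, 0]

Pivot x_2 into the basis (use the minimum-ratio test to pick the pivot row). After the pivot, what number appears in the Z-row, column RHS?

Ratio test on column x_2 — row 1: 11/3 = 11/3; row 2: 14/5 = 14/5; row 3: 9/4 = 9/4. Minimum is 9/4 at row 3 (s_3 leaves); pivot element 4.
Divide row 3 by 4; eliminate column x_2 from the other rows.
Z-row update in column RHS: 0 − (-3)·(9/4) = 27/4.

27/4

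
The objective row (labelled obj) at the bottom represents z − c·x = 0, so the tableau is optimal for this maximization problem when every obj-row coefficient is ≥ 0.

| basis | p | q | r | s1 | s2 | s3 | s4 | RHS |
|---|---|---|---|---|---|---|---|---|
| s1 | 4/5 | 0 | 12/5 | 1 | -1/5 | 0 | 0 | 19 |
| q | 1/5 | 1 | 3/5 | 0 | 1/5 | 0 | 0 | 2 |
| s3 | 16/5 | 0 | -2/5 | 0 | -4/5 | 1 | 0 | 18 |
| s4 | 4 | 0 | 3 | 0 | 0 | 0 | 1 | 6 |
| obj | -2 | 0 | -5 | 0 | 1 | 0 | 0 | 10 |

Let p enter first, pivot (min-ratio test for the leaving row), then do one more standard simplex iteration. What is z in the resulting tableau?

20

Ratio test on column p — row 1: 19/(4/5) = 95/4; row 2: 2/(1/5) = 10; row 3: 18/(16/5) = 45/8; row 4: 6/4 = 3/2. Minimum is 3/2 at row 4 (s4 leaves); pivot element 4.
Pivot on row 4; the obj-row RHS becomes 10 − (-2)·(3/2) = 13.
Next entering variable (most negative obj-row entry -7/2): r.
Ratio test on column r — row 1: (89/5)/(9/5) = 89/9; row 2: (17/10)/(9/20) = 34/9; row 3: entry -14/5 ≤ 0; row 4: (3/2)/(3/4) = 2. Minimum is 2 at row 4 (p leaves); pivot element 3/4.
After the second pivot the obj-row RHS is 13 − (-7/2)·2 = 20.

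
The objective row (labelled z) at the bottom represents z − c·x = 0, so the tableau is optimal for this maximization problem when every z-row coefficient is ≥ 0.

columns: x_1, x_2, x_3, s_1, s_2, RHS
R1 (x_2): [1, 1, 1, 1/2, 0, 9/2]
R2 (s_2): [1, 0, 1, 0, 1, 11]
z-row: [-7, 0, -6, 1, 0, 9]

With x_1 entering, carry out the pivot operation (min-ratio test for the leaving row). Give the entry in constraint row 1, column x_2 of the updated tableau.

1

Ratio test on column x_1 — row 1: (9/2)/1 = 9/2; row 2: 11/1 = 11. Minimum is 9/2 at row 1 (x_2 leaves); pivot element 1.
Divide row 1 by 1; eliminate column x_1 from the other rows.
In the new row 1, the x_2 entry is the old entry divided by the pivot: 1/1 = 1.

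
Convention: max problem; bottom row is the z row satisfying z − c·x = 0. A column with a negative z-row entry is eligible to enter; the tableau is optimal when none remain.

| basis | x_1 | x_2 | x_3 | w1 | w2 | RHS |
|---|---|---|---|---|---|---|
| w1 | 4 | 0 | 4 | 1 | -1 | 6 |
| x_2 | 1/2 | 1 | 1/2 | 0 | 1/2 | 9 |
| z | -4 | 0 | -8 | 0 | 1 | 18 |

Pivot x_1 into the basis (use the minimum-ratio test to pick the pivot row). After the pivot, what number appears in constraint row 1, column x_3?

Ratio test on column x_1 — row 1: 6/4 = 3/2; row 2: 9/(1/2) = 18. Minimum is 3/2 at row 1 (w1 leaves); pivot element 4.
Divide row 1 by 4; eliminate column x_1 from the other rows.
In the new row 1, the x_3 entry is the old entry divided by the pivot: 4/4 = 1.

1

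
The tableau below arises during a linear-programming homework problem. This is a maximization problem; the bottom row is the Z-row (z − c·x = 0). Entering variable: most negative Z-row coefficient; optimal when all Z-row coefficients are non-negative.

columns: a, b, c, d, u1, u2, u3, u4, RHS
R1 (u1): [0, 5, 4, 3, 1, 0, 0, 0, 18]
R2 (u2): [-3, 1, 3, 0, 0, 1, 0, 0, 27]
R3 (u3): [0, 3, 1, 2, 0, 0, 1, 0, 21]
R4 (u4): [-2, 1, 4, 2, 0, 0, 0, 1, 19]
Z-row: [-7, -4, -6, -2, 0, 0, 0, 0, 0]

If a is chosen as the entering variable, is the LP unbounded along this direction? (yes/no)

Every constraint-row entry in column a is ≤ 0, so increasing a is unbounded.

yes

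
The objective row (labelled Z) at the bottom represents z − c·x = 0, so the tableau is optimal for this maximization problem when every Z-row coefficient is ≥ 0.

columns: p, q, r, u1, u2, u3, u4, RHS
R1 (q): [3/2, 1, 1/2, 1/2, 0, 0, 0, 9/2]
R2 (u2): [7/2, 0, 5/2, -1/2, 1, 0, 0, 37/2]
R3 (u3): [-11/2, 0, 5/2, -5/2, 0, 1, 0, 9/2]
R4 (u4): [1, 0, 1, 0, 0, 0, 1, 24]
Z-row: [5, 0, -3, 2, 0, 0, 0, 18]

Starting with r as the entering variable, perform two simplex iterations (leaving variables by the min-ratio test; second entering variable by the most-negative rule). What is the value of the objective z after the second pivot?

Ratio test on column r — row 1: (9/2)/(1/2) = 9; row 2: (37/2)/(5/2) = 37/5; row 3: (9/2)/(5/2) = 9/5; row 4: 24/1 = 24. Minimum is 9/5 at row 3 (u3 leaves); pivot element 5/2.
Pivot on row 3; the Z-row RHS becomes 18 − (-3)·(9/5) = 117/5.
Next entering variable (most negative Z-row entry -8/5): p.
Ratio test on column p — row 1: (18/5)/(13/5) = 18/13; row 2: 14/9 = 14/9; row 3: entry -11/5 ≤ 0; row 4: (111/5)/(16/5) = 111/16. Minimum is 18/13 at row 1 (q leaves); pivot element 13/5.
After the second pivot the Z-row RHS is 117/5 − (-8/5)·(18/13) = 333/13.

333/13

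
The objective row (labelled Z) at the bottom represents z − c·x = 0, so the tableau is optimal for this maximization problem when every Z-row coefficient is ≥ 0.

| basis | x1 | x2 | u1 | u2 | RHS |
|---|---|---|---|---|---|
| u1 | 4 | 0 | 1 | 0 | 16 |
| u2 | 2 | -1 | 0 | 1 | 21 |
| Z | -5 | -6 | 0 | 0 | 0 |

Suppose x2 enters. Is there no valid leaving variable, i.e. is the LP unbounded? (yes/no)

Every constraint-row entry in column x2 is ≤ 0, so increasing x2 is unbounded.

yes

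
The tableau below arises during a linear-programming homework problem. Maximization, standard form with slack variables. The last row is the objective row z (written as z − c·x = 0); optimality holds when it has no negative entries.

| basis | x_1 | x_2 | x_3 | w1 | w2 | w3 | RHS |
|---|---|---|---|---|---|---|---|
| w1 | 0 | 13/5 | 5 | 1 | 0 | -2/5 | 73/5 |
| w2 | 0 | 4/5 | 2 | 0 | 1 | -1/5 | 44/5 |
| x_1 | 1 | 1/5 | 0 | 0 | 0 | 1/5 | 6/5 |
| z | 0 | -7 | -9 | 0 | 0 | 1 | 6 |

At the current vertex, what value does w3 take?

0

w3 is not in the basis, so in the current basic feasible solution w3 = 0.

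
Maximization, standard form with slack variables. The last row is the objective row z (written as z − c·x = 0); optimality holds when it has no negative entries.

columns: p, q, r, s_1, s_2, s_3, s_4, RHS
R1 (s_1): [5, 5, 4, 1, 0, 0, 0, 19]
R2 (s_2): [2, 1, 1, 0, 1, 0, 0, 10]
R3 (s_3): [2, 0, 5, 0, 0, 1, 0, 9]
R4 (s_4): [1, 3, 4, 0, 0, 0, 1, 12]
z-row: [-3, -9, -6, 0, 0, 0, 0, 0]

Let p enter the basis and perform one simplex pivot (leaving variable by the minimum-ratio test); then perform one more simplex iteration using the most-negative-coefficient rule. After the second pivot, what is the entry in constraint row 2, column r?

1/5

Ratio test on column p — row 1: 19/5 = 19/5; row 2: 10/2 = 5; row 3: 9/2 = 9/2; row 4: 12/1 = 12. Minimum is 19/5 at row 1 (s_1 leaves); pivot element 5.
Divide row 1 by 5; eliminate column p from the other rows.
Second iteration: most negative z-row entry is -6 in column q, so q enters.
Ratio test on column q — row 1: (19/5)/1 = 19/5; row 2: entry -1 ≤ 0; row 3: entry -2 ≤ 0; row 4: (41/5)/2 = 41/10. Minimum is 19/5 at row 1 (p leaves); pivot element 1.
Divide row 1 by 1; eliminate column q from the other rows.
After both pivots, the entry at constraint row 2, column r is 1/5.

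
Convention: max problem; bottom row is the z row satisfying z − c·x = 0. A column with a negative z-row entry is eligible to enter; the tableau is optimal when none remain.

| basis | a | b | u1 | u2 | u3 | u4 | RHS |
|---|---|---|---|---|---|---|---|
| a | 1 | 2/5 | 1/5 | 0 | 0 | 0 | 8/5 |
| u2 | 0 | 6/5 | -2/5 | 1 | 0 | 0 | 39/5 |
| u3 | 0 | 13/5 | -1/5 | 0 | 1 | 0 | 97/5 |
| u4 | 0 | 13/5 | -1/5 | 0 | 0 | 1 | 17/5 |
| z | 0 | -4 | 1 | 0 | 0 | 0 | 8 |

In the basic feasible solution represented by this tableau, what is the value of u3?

97/5

u3 is basic (row 3); its value is the RHS of that row, 97/5.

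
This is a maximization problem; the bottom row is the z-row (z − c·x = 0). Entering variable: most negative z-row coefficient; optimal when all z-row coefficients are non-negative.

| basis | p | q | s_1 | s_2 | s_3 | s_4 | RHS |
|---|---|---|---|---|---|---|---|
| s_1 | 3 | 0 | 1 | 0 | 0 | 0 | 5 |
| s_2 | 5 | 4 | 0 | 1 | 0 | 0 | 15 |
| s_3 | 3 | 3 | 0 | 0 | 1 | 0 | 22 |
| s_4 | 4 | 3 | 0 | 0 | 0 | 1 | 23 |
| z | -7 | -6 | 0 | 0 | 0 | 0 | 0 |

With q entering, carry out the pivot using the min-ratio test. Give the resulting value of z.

45/2

Ratio test on column q — row 1: entry 0 ≤ 0; row 2: 15/4 = 15/4; row 3: 22/3 = 22/3; row 4: 23/3 = 23/3. Minimum is 15/4 at row 2 (s_2 leaves); pivot element 4.
Pivot on row 2; the z-row RHS becomes 0 − (-6)·(15/4) = 45/2.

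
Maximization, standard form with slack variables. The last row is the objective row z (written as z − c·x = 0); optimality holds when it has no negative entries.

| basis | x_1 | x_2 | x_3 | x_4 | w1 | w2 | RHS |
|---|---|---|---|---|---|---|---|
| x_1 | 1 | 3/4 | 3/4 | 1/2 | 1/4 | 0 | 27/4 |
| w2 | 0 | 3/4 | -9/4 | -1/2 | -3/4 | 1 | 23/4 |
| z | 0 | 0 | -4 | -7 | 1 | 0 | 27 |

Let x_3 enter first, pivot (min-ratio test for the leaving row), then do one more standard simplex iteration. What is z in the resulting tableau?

243/2

Ratio test on column x_3 — row 1: (27/4)/(3/4) = 9; row 2: entry -9/4 ≤ 0. Minimum is 9 at row 1 (x_1 leaves); pivot element 3/4.
Pivot on row 1; the z-row RHS becomes 27 − (-4)·9 = 63.
Next entering variable (most negative z-row entry -13/3): x_4.
Ratio test on column x_4 — row 1: 9/(2/3) = 27/2; row 2: 26/1 = 26. Minimum is 27/2 at row 1 (x_3 leaves); pivot element 2/3.
After the second pivot the z-row RHS is 63 − (-13/3)·(27/2) = 243/2.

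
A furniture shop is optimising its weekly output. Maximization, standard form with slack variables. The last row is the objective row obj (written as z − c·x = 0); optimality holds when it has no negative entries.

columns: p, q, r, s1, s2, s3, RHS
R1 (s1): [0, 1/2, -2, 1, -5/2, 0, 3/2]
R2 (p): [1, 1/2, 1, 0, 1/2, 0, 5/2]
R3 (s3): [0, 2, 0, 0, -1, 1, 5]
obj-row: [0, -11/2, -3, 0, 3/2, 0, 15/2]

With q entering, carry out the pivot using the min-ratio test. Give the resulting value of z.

85/4

Ratio test on column q — row 1: (3/2)/(1/2) = 3; row 2: (5/2)/(1/2) = 5; row 3: 5/2 = 5/2. Minimum is 5/2 at row 3 (s3 leaves); pivot element 2.
Pivot on row 3; the obj-row RHS becomes 15/2 − (-11/2)·(5/2) = 85/4.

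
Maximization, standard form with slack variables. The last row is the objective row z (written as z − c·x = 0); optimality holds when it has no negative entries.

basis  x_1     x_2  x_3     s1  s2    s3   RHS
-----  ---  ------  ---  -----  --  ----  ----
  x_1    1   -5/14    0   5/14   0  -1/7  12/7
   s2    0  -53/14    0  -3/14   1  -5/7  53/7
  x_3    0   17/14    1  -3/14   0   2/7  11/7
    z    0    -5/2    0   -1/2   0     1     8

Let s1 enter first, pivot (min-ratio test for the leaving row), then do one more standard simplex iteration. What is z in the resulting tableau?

Ratio test on column s1 — row 1: (12/7)/(5/14) = 24/5; row 2: entry -3/14 ≤ 0; row 3: entry -3/14 ≤ 0. Minimum is 24/5 at row 1 (x_1 leaves); pivot element 5/14.
Pivot on row 1; the z-row RHS becomes 8 − (-1/2)·(24/5) = 52/5.
Next entering variable (most negative z-row entry -3): x_2.
Ratio test on column x_2 — row 1: entry -1 ≤ 0; row 2: entry -4 ≤ 0; row 3: (13/5)/1 = 13/5. Minimum is 13/5 at row 3 (x_3 leaves); pivot element 1.
After the second pivot the z-row RHS is 52/5 − (-3)·(13/5) = 91/5.

91/5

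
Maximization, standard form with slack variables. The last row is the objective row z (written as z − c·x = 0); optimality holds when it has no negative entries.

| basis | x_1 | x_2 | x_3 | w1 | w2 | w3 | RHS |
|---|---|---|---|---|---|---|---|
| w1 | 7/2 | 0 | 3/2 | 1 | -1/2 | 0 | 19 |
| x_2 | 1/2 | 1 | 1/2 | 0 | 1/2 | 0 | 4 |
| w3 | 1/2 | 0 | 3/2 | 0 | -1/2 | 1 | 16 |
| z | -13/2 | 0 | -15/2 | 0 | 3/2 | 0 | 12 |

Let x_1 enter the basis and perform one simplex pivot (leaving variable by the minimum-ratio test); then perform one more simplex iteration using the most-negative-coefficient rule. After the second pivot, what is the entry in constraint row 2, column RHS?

9/2

Ratio test on column x_1 — row 1: 19/(7/2) = 38/7; row 2: 4/(1/2) = 8; row 3: 16/(1/2) = 32. Minimum is 38/7 at row 1 (w1 leaves); pivot element 7/2.
Divide row 1 by 7/2; eliminate column x_1 from the other rows.
Second iteration: most negative z-row entry is -33/7 in column x_3, so x_3 enters.
Ratio test on column x_3 — row 1: (38/7)/(3/7) = 38/3; row 2: (9/7)/(2/7) = 9/2; row 3: (93/7)/(9/7) = 31/3. Minimum is 9/2 at row 2 (x_2 leaves); pivot element 2/7.
Divide row 2 by 2/7; eliminate column x_3 from the other rows.
After both pivots, the entry at constraint row 2, column RHS is 9/2.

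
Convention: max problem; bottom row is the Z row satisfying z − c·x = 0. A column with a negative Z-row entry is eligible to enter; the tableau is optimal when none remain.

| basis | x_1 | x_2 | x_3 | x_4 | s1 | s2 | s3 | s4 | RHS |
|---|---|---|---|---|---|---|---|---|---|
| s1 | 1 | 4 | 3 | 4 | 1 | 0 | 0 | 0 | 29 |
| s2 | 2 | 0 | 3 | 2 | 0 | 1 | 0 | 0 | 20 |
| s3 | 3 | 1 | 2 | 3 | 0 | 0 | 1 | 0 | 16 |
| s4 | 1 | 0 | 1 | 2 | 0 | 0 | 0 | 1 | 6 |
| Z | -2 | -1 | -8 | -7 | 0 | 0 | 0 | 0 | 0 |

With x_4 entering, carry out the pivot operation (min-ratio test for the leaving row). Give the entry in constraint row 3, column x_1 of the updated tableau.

3/2

Ratio test on column x_4 — row 1: 29/4 = 29/4; row 2: 20/2 = 10; row 3: 16/3 = 16/3; row 4: 6/2 = 3. Minimum is 3 at row 4 (s4 leaves); pivot element 2.
Divide row 4 by 2; eliminate column x_4 from the other rows.
Row 3 update in column x_1: 3 − 3·(1/2) = 3/2.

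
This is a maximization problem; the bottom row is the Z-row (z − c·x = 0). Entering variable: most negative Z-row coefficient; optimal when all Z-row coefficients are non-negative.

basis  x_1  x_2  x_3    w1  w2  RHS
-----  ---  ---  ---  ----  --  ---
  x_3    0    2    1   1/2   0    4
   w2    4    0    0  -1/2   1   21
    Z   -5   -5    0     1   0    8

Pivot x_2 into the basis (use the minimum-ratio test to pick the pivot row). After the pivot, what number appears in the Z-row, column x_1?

Ratio test on column x_2 — row 1: 4/2 = 2; row 2: entry 0 ≤ 0. Minimum is 2 at row 1 (x_3 leaves); pivot element 2.
Divide row 1 by 2; eliminate column x_2 from the other rows.
Z-row update in column x_1: -5 − (-5)·0 = -5.

-5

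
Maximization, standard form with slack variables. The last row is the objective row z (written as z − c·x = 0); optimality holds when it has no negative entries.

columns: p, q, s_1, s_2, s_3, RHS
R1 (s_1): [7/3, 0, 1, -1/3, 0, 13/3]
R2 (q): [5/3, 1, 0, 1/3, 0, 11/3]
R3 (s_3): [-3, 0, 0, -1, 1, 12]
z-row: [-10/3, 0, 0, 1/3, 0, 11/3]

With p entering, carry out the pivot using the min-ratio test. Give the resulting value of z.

69/7

Ratio test on column p — row 1: (13/3)/(7/3) = 13/7; row 2: (11/3)/(5/3) = 11/5; row 3: entry -3 ≤ 0. Minimum is 13/7 at row 1 (s_1 leaves); pivot element 7/3.
Pivot on row 1; the z-row RHS becomes 11/3 − (-10/3)·(13/7) = 69/7.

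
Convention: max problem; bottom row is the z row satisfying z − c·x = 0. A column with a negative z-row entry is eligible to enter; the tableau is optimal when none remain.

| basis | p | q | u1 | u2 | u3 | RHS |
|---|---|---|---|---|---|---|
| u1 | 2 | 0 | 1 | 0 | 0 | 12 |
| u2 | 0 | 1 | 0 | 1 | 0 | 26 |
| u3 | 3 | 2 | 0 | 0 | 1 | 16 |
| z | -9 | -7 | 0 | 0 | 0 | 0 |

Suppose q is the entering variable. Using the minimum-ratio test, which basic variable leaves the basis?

Column q entries and ratios — u1: 0 ≤ 0, skip; u2: 26/1 = 26; u3: 16/2 = 8.
Smallest ratio is 8 in the row of u3, so u3 leaves.

u3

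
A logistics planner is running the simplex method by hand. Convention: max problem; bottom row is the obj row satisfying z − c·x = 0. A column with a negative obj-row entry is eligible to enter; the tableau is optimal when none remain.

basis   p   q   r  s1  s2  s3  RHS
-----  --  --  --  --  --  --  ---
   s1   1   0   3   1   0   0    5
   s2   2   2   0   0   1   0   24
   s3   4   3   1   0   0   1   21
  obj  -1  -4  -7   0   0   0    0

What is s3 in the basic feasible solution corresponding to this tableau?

21

s3 is basic (row 3); its value is the RHS of that row, 21.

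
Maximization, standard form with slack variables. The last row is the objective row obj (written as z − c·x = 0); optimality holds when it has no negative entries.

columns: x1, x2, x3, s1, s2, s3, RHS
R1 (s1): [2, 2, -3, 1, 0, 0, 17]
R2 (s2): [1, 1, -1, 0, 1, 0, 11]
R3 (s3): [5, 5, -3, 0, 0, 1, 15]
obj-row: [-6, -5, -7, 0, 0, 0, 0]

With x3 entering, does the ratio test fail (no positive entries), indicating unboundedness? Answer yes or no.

Every constraint-row entry in column x3 is ≤ 0, so increasing x3 is unbounded.

yes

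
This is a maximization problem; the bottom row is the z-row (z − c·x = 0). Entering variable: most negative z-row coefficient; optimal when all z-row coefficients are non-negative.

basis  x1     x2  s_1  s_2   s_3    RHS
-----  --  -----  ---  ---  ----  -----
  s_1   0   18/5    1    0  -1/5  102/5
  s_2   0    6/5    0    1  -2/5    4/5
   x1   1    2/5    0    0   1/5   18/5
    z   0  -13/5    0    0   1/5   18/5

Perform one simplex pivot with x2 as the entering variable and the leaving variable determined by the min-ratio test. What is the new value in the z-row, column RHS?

Ratio test on column x2 — row 1: (102/5)/(18/5) = 17/3; row 2: (4/5)/(6/5) = 2/3; row 3: (18/5)/(2/5) = 9. Minimum is 2/3 at row 2 (s_2 leaves); pivot element 6/5.
Divide row 2 by 6/5; eliminate column x2 from the other rows.
z-row update in column RHS: 18/5 − (-13/5)·(2/3) = 16/3.

16/3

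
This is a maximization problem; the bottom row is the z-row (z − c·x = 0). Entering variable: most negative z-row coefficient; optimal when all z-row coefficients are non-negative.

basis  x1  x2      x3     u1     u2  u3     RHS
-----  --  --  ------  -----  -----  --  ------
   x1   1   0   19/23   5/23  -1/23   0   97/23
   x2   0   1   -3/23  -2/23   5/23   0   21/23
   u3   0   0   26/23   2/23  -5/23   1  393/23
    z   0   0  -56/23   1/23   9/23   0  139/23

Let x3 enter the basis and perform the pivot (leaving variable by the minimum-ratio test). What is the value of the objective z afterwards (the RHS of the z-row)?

351/19

Ratio test on column x3 — row 1: (97/23)/(19/23) = 97/19; row 2: entry -3/23 ≤ 0; row 3: (393/23)/(26/23) = 393/26. Minimum is 97/19 at row 1 (x1 leaves); pivot element 19/23.
Pivot on row 1; the z-row RHS becomes 139/23 − (-56/23)·(97/19) = 351/19.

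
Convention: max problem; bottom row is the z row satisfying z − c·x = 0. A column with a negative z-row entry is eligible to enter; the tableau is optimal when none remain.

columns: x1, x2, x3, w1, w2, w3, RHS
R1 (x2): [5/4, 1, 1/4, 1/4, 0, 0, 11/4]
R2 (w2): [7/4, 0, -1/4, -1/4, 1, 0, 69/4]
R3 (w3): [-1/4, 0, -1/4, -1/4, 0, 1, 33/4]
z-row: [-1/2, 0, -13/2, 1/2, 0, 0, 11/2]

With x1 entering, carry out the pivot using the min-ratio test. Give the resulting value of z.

Ratio test on column x1 — row 1: (11/4)/(5/4) = 11/5; row 2: (69/4)/(7/4) = 69/7; row 3: entry -1/4 ≤ 0. Minimum is 11/5 at row 1 (x2 leaves); pivot element 5/4.
Pivot on row 1; the z-row RHS becomes 11/2 − (-1/2)·(11/5) = 33/5.

33/5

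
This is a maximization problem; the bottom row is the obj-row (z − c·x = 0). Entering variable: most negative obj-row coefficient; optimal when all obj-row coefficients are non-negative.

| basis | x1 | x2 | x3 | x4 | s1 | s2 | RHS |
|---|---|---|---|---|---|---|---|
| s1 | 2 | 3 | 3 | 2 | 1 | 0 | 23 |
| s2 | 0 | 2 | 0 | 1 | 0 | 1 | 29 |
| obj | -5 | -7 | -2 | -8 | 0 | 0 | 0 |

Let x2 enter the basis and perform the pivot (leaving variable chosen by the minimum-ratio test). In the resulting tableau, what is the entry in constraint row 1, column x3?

1

Ratio test on column x2 — row 1: 23/3 = 23/3; row 2: 29/2 = 29/2. Minimum is 23/3 at row 1 (s1 leaves); pivot element 3.
Divide row 1 by 3; eliminate column x2 from the other rows.
In the new row 1, the x3 entry is the old entry divided by the pivot: 3/3 = 1.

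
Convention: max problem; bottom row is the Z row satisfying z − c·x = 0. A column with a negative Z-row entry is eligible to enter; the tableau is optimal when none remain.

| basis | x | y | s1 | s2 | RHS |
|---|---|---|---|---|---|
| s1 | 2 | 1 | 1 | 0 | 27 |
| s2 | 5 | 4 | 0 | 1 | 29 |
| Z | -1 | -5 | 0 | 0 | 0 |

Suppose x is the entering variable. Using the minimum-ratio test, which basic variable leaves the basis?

s2

Column x entries and ratios — s1: 27/2 = 27/2; s2: 29/5 = 29/5.
Smallest ratio is 29/5 in the row of s2, so s2 leaves.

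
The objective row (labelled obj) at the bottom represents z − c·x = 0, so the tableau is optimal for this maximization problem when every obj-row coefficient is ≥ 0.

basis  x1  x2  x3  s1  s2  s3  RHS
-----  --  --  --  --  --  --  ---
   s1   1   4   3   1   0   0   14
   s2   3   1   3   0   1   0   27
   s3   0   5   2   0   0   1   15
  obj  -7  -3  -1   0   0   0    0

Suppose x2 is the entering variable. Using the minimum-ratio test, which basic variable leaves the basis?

s3

Column x2 entries and ratios — s1: 14/4 = 7/2; s2: 27/1 = 27; s3: 15/5 = 3.
Smallest ratio is 3 in the row of s3, so s3 leaves.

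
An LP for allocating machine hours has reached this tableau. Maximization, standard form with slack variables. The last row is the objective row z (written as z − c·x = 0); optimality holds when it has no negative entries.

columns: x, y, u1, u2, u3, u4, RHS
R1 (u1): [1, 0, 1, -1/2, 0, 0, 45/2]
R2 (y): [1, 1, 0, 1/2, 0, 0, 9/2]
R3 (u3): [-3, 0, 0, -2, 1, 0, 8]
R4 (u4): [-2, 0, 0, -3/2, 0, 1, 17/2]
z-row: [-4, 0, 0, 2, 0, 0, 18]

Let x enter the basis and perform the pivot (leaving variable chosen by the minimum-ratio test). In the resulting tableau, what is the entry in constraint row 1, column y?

Ratio test on column x — row 1: (45/2)/1 = 45/2; row 2: (9/2)/1 = 9/2; row 3: entry -3 ≤ 0; row 4: entry -2 ≤ 0. Minimum is 9/2 at row 2 (y leaves); pivot element 1.
Divide row 2 by 1; eliminate column x from the other rows.
Row 1 update in column y: 0 − 1·1 = -1.

-1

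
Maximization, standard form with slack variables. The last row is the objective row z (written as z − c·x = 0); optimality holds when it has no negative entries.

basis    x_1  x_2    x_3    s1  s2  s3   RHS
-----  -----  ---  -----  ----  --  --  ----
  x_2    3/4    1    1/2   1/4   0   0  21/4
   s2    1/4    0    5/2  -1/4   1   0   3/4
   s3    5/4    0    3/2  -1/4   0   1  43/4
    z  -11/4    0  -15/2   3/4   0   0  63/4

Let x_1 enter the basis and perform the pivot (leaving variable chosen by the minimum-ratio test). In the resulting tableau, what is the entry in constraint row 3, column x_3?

-11

Ratio test on column x_1 — row 1: (21/4)/(3/4) = 7; row 2: (3/4)/(1/4) = 3; row 3: (43/4)/(5/4) = 43/5. Minimum is 3 at row 2 (s2 leaves); pivot element 1/4.
Divide row 2 by 1/4; eliminate column x_1 from the other rows.
Row 3 update in column x_3: 3/2 − (5/4)·10 = -11.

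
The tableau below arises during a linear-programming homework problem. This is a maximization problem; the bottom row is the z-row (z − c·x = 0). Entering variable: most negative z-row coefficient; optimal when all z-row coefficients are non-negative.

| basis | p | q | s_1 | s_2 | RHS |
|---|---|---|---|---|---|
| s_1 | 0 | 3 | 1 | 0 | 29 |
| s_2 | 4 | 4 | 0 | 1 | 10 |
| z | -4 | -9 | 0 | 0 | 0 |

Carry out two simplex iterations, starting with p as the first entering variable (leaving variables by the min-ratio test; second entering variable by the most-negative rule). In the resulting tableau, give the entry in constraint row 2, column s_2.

Ratio test on column p — row 1: entry 0 ≤ 0; row 2: 10/4 = 5/2. Minimum is 5/2 at row 2 (s_2 leaves); pivot element 4.
Divide row 2 by 4; eliminate column p from the other rows.
Second iteration: most negative z-row entry is -5 in column q, so q enters.
Ratio test on column q — row 1: 29/3 = 29/3; row 2: (5/2)/1 = 5/2. Minimum is 5/2 at row 2 (p leaves); pivot element 1.
Divide row 2 by 1; eliminate column q from the other rows.
After both pivots, the entry at constraint row 2, column s_2 is 1/4.

1/4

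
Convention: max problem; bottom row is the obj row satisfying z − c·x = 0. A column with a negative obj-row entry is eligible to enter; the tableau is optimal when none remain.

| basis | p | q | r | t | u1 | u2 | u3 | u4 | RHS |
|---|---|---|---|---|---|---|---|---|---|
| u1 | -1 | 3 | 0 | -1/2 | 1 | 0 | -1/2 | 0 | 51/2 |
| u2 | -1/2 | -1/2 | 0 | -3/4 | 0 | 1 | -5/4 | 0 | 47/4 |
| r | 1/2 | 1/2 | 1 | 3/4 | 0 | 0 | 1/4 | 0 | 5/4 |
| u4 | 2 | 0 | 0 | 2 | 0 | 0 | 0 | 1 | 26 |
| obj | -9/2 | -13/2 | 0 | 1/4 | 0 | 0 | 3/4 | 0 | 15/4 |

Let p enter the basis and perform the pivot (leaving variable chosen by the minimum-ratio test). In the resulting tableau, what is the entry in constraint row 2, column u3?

Ratio test on column p — row 1: entry -1 ≤ 0; row 2: entry -1/2 ≤ 0; row 3: (5/4)/(1/2) = 5/2; row 4: 26/2 = 13. Minimum is 5/2 at row 3 (r leaves); pivot element 1/2.
Divide row 3 by 1/2; eliminate column p from the other rows.
Row 2 update in column u3: -5/4 − (-1/2)·(1/2) = -1.

-1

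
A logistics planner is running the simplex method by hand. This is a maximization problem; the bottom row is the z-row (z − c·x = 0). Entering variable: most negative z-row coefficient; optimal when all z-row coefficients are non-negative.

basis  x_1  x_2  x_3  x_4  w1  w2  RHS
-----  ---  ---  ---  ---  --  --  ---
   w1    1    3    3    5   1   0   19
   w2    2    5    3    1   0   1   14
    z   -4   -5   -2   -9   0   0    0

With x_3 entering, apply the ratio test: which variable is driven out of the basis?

w2

Column x_3 entries and ratios — w1: 19/3 = 19/3; w2: 14/3 = 14/3.
Smallest ratio is 14/3 in the row of w2, so w2 leaves.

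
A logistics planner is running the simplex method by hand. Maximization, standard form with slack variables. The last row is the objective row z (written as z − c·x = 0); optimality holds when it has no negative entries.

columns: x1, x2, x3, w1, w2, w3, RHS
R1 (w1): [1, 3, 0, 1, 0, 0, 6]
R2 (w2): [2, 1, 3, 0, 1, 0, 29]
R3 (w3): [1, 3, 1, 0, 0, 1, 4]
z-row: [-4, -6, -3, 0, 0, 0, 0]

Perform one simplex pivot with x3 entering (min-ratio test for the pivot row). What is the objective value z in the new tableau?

Ratio test on column x3 — row 1: entry 0 ≤ 0; row 2: 29/3 = 29/3; row 3: 4/1 = 4. Minimum is 4 at row 3 (w3 leaves); pivot element 1.
Pivot on row 3; the z-row RHS becomes 0 − (-3)·4 = 12.

12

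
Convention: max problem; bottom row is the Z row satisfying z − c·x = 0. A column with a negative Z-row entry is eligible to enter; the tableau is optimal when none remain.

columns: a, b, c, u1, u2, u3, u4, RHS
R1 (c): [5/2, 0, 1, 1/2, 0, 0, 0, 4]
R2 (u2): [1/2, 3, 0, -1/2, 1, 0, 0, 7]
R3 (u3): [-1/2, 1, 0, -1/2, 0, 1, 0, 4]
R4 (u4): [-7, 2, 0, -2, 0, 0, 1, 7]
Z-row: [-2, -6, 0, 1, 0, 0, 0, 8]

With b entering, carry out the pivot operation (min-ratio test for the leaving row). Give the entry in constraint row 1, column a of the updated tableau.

Ratio test on column b — row 1: entry 0 ≤ 0; row 2: 7/3 = 7/3; row 3: 4/1 = 4; row 4: 7/2 = 7/2. Minimum is 7/3 at row 2 (u2 leaves); pivot element 3.
Divide row 2 by 3; eliminate column b from the other rows.
Row 1 update in column a: 5/2 − 0·(1/6) = 5/2.

5/2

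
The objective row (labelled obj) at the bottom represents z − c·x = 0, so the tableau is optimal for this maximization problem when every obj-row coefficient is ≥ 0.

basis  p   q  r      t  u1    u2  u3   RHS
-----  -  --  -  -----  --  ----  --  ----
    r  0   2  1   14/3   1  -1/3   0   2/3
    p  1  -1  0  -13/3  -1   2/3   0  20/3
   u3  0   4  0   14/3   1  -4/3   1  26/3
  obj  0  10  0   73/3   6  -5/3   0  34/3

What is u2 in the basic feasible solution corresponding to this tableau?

0

u2 is not in the basis, so in the current basic feasible solution u2 = 0.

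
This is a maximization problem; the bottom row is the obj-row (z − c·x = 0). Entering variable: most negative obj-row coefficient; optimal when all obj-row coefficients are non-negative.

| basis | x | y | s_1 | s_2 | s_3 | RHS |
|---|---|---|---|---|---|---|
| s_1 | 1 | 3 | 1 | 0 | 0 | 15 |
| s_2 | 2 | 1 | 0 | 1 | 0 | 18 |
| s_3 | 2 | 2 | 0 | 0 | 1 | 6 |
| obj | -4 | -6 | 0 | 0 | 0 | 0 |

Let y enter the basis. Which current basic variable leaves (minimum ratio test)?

s_3

Column y entries and ratios — s_1: 15/3 = 5; s_2: 18/1 = 18; s_3: 6/2 = 3.
Smallest ratio is 3 in the row of s_3, so s_3 leaves.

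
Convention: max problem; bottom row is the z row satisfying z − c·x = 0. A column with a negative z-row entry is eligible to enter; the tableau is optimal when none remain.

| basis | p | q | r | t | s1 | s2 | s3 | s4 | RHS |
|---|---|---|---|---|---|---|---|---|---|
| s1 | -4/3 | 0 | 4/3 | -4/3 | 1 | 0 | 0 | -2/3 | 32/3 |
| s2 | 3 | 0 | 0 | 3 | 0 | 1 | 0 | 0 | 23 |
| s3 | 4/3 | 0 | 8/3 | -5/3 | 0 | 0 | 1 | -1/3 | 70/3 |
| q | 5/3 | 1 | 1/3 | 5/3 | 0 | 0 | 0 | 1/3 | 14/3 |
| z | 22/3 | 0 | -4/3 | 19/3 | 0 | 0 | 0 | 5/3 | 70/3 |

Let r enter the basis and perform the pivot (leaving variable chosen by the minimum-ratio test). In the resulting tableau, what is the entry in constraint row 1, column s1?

3/4

Ratio test on column r — row 1: (32/3)/(4/3) = 8; row 2: entry 0 ≤ 0; row 3: (70/3)/(8/3) = 35/4; row 4: (14/3)/(1/3) = 14. Minimum is 8 at row 1 (s1 leaves); pivot element 4/3.
Divide row 1 by 4/3; eliminate column r from the other rows.
In the new row 1, the s1 entry is the old entry divided by the pivot: 1/(4/3) = 3/4.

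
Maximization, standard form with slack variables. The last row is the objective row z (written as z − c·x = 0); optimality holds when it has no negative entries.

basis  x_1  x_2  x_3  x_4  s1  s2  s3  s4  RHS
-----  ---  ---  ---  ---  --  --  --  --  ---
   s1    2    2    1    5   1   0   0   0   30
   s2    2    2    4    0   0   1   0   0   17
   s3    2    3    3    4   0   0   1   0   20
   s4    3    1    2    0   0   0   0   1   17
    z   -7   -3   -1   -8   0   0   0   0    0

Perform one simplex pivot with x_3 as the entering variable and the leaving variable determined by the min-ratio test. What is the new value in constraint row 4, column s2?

-1/2

Ratio test on column x_3 — row 1: 30/1 = 30; row 2: 17/4 = 17/4; row 3: 20/3 = 20/3; row 4: 17/2 = 17/2. Minimum is 17/4 at row 2 (s2 leaves); pivot element 4.
Divide row 2 by 4; eliminate column x_3 from the other rows.
Row 4 update in column s2: 0 − 2·(1/4) = -1/2.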